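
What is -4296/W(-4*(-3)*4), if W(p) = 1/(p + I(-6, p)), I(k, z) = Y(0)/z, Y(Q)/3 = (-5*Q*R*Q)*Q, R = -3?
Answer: -206208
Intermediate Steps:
Y(Q) = 45*Q**3 (Y(Q) = 3*((-5*Q*(-3)*Q)*Q) = 3*((-5*(-3*Q)*Q)*Q) = 3*((-(-15)*Q**2)*Q) = 3*((15*Q**2)*Q) = 3*(15*Q**3) = 45*Q**3)
I(k, z) = 0 (I(k, z) = (45*0**3)/z = (45*0)/z = 0/z = 0)
W(p) = 1/p (W(p) = 1/(p + 0) = 1/p)
-4296/W(-4*(-3)*4) = -4296*-4*(-3)*4 = -4296*12*4 = -4296/(1/48) = -4296/1/48 = -4296*48 = -206208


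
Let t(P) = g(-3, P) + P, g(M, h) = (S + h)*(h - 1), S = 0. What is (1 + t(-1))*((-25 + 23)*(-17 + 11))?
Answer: 24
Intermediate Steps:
g(M, h) = h*(-1 + h) (g(M, h) = (0 + h)*(h - 1) = h*(-1 + h))
t(P) = P + P*(-1 + P) (t(P) = P*(-1 + P) + P = P + P*(-1 + P))
(1 + t(-1))*((-25 + 23)*(-17 + 11)) = (1 + (-1)²)*((-25 + 23)*(-17 + 11)) = (1 + 1)*(-2*(-6)) = 2*12 = 24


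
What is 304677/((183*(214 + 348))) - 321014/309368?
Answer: 5103525691/2651438444 ≈ 1.9248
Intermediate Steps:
304677/((183*(214 + 348))) - 321014/309368 = 304677/((183*562)) - 321014*1/309368 = 304677/102846 - 160507/154684 = 304677*(1/102846) - 160507/154684 = 101559/34282 - 160507/154684 = 5103525691/2651438444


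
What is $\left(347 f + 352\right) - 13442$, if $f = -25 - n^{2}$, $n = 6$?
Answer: $-34257$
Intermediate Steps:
$f = -61$ ($f = -25 - 6^{2} = -25 - 36 = -61$)
$\left(347 f + 352\right) - 13442 = \left(347 \left(-61\right) + 352\right) - 13442 = \left(-21167 + 352\right) - 13442 = -20815 - 13442 = -34257$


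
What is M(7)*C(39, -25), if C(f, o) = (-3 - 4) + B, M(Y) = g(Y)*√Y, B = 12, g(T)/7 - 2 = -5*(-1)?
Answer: 245*√7 ≈ 648.21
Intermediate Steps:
g(T) = 49 (g(T) = 14 + 7*(-5*(-1)) = 14 + 7*5 = 14 + 35 = 49)
M(Y) = 49*√Y
C(f, o) = 5 (C(f, o) = (-3 - 4) + 12 = -7 + 12 = 5)
M(7)*C(39, -25) = (49*√7)*5 = 245*√7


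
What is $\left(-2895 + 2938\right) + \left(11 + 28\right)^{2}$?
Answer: $1564$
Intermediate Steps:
$\left(-2895 + 2938\right) + \left(11 + 28\right)^{2} = 43 + 39^{2} = 43 + 1521 = 1564$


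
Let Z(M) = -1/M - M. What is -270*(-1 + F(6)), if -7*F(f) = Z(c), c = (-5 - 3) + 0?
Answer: 16335/28 ≈ 583.39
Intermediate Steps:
c = -8 (c = -8 + 0 = -8)
Z(M) = -M - 1/M
F(f) = -65/56 (F(f) = -(-1*(-8) - 1/(-8))/7 = -(8 - 1*(-⅛))/7 = -(8 + ⅛)/7 = -⅐*65/8 = -65/56)
-270*(-1 + F(6)) = -270*(-1 - 65/56) = -270*(-121)/56 = -270*(-121/56) = 16335/28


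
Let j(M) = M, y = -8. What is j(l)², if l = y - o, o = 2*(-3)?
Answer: 4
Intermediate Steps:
o = -6
l = -2 (l = -8 - 1*(-6) = -8 + 6 = -2)
j(l)² = (-2)² = 4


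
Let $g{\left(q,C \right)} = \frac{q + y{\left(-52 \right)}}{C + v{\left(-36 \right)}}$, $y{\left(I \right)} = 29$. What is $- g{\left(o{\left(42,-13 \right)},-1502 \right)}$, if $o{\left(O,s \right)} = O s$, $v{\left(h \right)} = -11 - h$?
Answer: $- \frac{517}{1477} \approx -0.35003$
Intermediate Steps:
$g{\left(q,C \right)} = \frac{29 + q}{25 + C}$ ($g{\left(q,C \right)} = \frac{q + 29}{C - -25} = \frac{29 + q}{C + \left(-11 + 36\right)} = \frac{29 + q}{C + 25} = \frac{29 + q}{25 + C}$)
$- g{\left(o{\left(42,-13 \right)},-1502 \right)} = - \frac{29 + 42 \left(-13\right)}{25 - 1502} = - \frac{29 - 546}{-1477} = - \frac{\left(-1\right) \left(-517\right)}{1477} = \left(-1\right) \frac{517}{1477} = - \frac{517}{1477}$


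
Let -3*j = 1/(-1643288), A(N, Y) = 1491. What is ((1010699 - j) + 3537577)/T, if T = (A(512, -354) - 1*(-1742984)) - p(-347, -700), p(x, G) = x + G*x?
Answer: 22422382114463/7404271198608 ≈ 3.0283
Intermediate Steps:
j = 1/4929864 (j = -1/3/(-1643288) = -1/3*(-1/1643288) = 1/4929864 ≈ 2.0285e-7)
T = 1501922 (T = (1491 - 1*(-1742984)) - (-347)*(1 - 700) = (1491 + 1742984) - (-347)*(-699) = 1744475 - 1*242553 = 1744475 - 242553 = 1501922)
((1010699 - j) + 3537577)/T = ((1010699 - 1*1/4929864) + 3537577)/1501922 = ((1010699 - 1/4929864) + 3537577)*(1/1501922) = (4982608614935/4929864 + 3537577)*(1/1501922) = (22422382114463/4929864)*(1/1501922) = 22422382114463/7404271198608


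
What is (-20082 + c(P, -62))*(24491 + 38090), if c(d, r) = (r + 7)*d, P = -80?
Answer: -981395242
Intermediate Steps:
c(d, r) = d*(7 + r) (c(d, r) = (7 + r)*d = d*(7 + r))
(-20082 + c(P, -62))*(24491 + 38090) = (-20082 - 80*(7 - 62))*(24491 + 38090) = (-20082 - 80*(-55))*62581 = (-20082 + 4400)*62581 = -15682*62581 = -981395242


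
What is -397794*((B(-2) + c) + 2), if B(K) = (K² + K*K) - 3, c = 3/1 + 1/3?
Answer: -4110538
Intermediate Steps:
c = 10/3 (c = 3*1 + 1*(⅓) = 3 + ⅓ = 10/3 ≈ 3.3333)
B(K) = -3 + 2*K² (B(K) = (K² + K²) - 3 = 2*K² - 3 = -3 + 2*K²)
-397794*((B(-2) + c) + 2) = -397794*(((-3 + 2*(-2)²) + 10/3) + 2) = -397794*(((-3 + 2*4) + 10/3) + 2) = -397794*(((-3 + 8) + 10/3) + 2) = -397794*((5 + 10/3) + 2) = -397794*(25/3 + 2) = -397794*31/3 = -4110538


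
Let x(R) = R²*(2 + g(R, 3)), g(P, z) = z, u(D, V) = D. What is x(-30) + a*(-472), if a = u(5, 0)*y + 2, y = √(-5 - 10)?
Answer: 3556 - 2360*I*√15 ≈ 3556.0 - 9140.2*I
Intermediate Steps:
y = I*√15 (y = √(-15) = I*√15 ≈ 3.873*I)
a = 2 + 5*I*√15 (a = 5*(I*√15) + 2 = 5*I*√15 + 2 = 2 + 5*I*√15 ≈ 2.0 + 19.365*I)
x(R) = 5*R² (x(R) = R²*(2 + 3) = R²*5 = 5*R²)
x(-30) + a*(-472) = 5*(-30)² + (2 + 5*I*√15)*(-472) = 5*900 + (-944 - 2360*I*√15) = 4500 + (-944 - 2360*I*√15) = 3556 - 2360*I*√15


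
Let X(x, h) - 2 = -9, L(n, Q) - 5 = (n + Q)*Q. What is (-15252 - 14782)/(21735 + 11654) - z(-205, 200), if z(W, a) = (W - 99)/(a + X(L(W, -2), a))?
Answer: 22558/33389 ≈ 0.67561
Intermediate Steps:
L(n, Q) = 5 + Q*(Q + n) (L(n, Q) = 5 + (n + Q)*Q = 5 + (Q + n)*Q = 5 + Q*(Q + n))
X(x, h) = -7 (X(x, h) = 2 - 9 = -7)
z(W, a) = (-99 + W)/(-7 + a) (z(W, a) = (W - 99)/(a - 7) = (-99 + W)/(-7 + a))
(-15252 - 14782)/(21735 + 11654) - z(-205, 200) = (-15252 - 14782)/(21735 + 11654) - (-99 - 205)/(-7 + 200) = -30034/33389 - (-304)/193 = -30034*1/33389 - (-304)/193 = -30034/33389 - 1*(-304/193) = -30034/33389 + 304/193 = 22558/33389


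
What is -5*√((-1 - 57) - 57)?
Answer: -5*I*√115 ≈ -53.619*I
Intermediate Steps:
-5*√((-1 - 57) - 57) = -5*√(-58 - 57) = -5*I*√115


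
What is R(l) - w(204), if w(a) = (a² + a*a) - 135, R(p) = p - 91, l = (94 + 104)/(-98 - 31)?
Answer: -3577150/43 ≈ -83190.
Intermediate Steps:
l = -66/43 (l = 198/(-129) = 198*(-1/129) = -66/43 ≈ -1.5349)
R(p) = -91 + p
w(a) = -135 + 2*a² (w(a) = (a² + a²) - 135 = 2*a² - 135 = -135 + 2*a²)
R(l) - w(204) = (-91 - 66/43) - (-135 + 2*204²) = -3979/43 - (-135 + 2*41616) = -3979/43 - (-135 + 83232) = -3979/43 - 1*83097 = -3979/43 - 83097 = -3577150/43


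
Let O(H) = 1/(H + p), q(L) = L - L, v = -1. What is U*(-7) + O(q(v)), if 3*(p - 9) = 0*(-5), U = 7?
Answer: -440/9 ≈ -48.889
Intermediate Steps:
p = 9 (p = 9 + (0*(-5))/3 = 9 + (⅓)*0 = 9 + 0 = 9)
q(L) = 0
O(H) = 1/(9 + H) (O(H) = 1/(H + 9) = 1/(9 + H))
U*(-7) + O(q(v)) = 7*(-7) + 1/(9 + 0) = -49 + 1/9 = -49 + ⅑ = -440/9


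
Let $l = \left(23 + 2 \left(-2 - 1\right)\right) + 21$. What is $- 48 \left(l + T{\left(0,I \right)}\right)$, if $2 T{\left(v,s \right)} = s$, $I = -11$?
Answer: $-1560$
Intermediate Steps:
$T{\left(v,s \right)} = \frac{s}{2}$
$l = 38$ ($l = \left(23 + 2 \left(-3\right)\right) + 21 = \left(23 - 6\right) + 21 = 17 + 21 = 38$)
$- 48 \left(l + T{\left(0,I \right)}\right) = - 48 \left(38 + \frac{1}{2} \left(-11\right)\right) = - 48 \left(38 - \frac{11}{2}\right) = \left(-48\right) \frac{65}{2} = -1560$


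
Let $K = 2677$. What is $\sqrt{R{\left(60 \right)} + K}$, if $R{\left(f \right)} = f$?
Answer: $\sqrt{2737} \approx 52.316$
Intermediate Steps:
$\sqrt{R{\left(60 \right)} + K} = \sqrt{60 + 2677} = \sqrt{2737}$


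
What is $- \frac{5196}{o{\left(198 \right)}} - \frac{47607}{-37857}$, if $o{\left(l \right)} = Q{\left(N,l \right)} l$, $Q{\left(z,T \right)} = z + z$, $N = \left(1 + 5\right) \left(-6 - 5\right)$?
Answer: $\frac{40026709}{27484182} \approx 1.4564$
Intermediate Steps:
$N = -66$ ($N = 6 \left(-11\right) = -66$)
$Q{\left(z,T \right)} = 2 z$
$o{\left(l \right)} = - 132 l$ ($o{\left(l \right)} = 2 \left(-66\right) l = - 132 l$)
$- \frac{5196}{o{\left(198 \right)}} - \frac{47607}{-37857} = - \frac{5196}{\left(-132\right) 198} - \frac{47607}{-37857} = - \frac{5196}{-26136} - - \frac{15869}{12619} = \left(-5196\right) \left(- \frac{1}{26136}\right) + \frac{15869}{12619} = \frac{433}{2178} + \frac{15869}{12619} = \frac{40026709}{27484182}$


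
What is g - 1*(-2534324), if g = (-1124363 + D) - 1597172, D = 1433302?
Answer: 1246091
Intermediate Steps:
g = -1288233 (g = (-1124363 + 1433302) - 1597172 = 308939 - 1597172 = -1288233)
g - 1*(-2534324) = -1288233 - 1*(-2534324) = -1288233 + 2534324 = 1246091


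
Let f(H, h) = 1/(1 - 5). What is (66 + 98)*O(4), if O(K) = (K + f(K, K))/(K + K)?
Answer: 615/8 ≈ 76.875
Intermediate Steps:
f(H, h) = -¼ (f(H, h) = 1/(-4) = -¼)
O(K) = (-¼ + K)/(2*K) (O(K) = (K - ¼)/(K + K) = (-¼ + K)/((2*K)) = (-¼ + K)*(1/(2*K)) = (-¼ + K)/(2*K))
(66 + 98)*O(4) = (66 + 98)*((⅛)*(-1 + 4*4)/4) = 164*((⅛)*(¼)*(-1 + 16)) = 164*((⅛)*(¼)*15) = 164*(15/32) = 615/8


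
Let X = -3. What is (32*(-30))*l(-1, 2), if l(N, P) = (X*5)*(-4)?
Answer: -57600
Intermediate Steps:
l(N, P) = 60 (l(N, P) = -3*5*(-4) = -15*(-4) = 60)
(32*(-30))*l(-1, 2) = (32*(-30))*60 = -960*60 = -57600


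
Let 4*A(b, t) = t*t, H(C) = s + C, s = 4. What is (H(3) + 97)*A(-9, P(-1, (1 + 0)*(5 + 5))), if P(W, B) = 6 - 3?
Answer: 234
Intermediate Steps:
P(W, B) = 3
H(C) = 4 + C
A(b, t) = t²/4 (A(b, t) = (t*t)/4 = t²/4)
(H(3) + 97)*A(-9, P(-1, (1 + 0)*(5 + 5))) = ((4 + 3) + 97)*((¼)*3²) = (7 + 97)*((¼)*9) = 104*(9/4) = 234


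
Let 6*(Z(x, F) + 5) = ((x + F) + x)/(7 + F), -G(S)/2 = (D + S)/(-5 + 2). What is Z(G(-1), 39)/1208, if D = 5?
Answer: -4007/1000224 ≈ -0.0040061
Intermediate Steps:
G(S) = 10/3 + 2*S/3 (G(S) = -2*(5 + S)/(-5 + 2) = -2*(5 + S)/(-3) = -2*(5 + S)*(-1)/3 = -2*(-5/3 - S/3) = 10/3 + 2*S/3)
Z(x, F) = -5 + (F + 2*x)/(6*(7 + F)) (Z(x, F) = -5 + (((x + F) + x)/(7 + F))/6 = -5 + (((F + x) + x)/(7 + F))/6 = -5 + ((F + 2*x)/(7 + F))/6 = -5 + (F + 2*x)/(6*(7 + F)))
Z(G(-1), 39)/1208 = ((-210 - 29*39 + 2*(10/3 + (⅔)*(-1)))/(6*(7 + 39)))/1208 = ((⅙)*(-210 - 1131 + 2*(10/3 - ⅔))/46)*(1/1208) = ((⅙)*(1/46)*(-210 - 1131 + 2*(8/3)))*(1/1208) = ((⅙)*(1/46)*(-210 - 1131 + 16/3))*(1/1208) = ((⅙)*(1/46)*(-4007/3))*(1/1208) = -4007/828*1/1208 = -4007/1000224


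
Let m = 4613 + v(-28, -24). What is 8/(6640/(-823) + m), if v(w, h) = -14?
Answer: 6584/3778337 ≈ 0.0017426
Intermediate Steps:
m = 4599 (m = 4613 - 14 = 4599)
8/(6640/(-823) + m) = 8/(6640/(-823) + 4599) = 8/(6640*(-1/823) + 4599) = 8/(-6640/823 + 4599) = 8/(3778337/823) = (823/3778337)*8 = 6584/3778337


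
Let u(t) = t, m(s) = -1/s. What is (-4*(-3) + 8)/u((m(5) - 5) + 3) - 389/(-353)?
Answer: -31021/3883 ≈ -7.9889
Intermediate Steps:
(-4*(-3) + 8)/u((m(5) - 5) + 3) - 389/(-353) = (-4*(-3) + 8)/((-1/5 - 5) + 3) - 389/(-353) = (12 + 8)/((-1*⅕ - 5) + 3) - 389*(-1/353) = 20/((-⅕ - 5) + 3) + 389/353 = 20/(-26/5 + 3) + 389/353 = 20/(-11/5) + 389/353 = 20*(-5/11) + 389/353 = -100/11 + 389/353 = -31021/3883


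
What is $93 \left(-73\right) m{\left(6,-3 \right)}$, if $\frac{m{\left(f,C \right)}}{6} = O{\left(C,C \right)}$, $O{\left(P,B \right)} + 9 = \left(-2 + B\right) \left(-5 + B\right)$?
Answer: $-1262754$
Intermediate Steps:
$O{\left(P,B \right)} = -9 + \left(-5 + B\right) \left(-2 + B\right)$ ($O{\left(P,B \right)} = -9 + \left(-2 + B\right) \left(-5 + B\right) = -9 + \left(-5 + B\right) \left(-2 + B\right)$)
$m{\left(f,C \right)} = 6 - 42 C + 6 C^{2}$ ($m{\left(f,C \right)} = 6 \left(1 + C^{2} - 7 C\right) = 6 - 42 C + 6 C^{2}$)
$93 \left(-73\right) m{\left(6,-3 \right)} = 93 \left(-73\right) \left(6 - -126 + 6 \left(-3\right)^{2}\right) = - 6789 \left(6 + 126 + 6 \cdot 9\right) = - 6789 \left(6 + 126 + 54\right) = \left(-6789\right) 186 = -1262754$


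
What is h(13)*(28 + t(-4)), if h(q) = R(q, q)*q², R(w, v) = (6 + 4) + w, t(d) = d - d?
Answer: 108836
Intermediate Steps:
t(d) = 0
R(w, v) = 10 + w
h(q) = q²*(10 + q) (h(q) = (10 + q)*q² = q²*(10 + q))
h(13)*(28 + t(-4)) = (13²*(10 + 13))*(28 + 0) = (169*23)*28 = 3887*28 = 108836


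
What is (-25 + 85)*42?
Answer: 2520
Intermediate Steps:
(-25 + 85)*42 = 60*42 = 2520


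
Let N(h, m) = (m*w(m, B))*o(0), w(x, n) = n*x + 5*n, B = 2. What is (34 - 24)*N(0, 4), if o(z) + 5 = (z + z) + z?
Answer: -3600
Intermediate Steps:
o(z) = -5 + 3*z (o(z) = -5 + ((z + z) + z) = -5 + (2*z + z) = -5 + 3*z)
w(x, n) = 5*n + n*x
N(h, m) = -5*m*(10 + 2*m) (N(h, m) = (m*(2*(5 + m)))*(-5 + 3*0) = (m*(10 + 2*m))*(-5 + 0) = (m*(10 + 2*m))*(-5) = -5*m*(10 + 2*m))
(34 - 24)*N(0, 4) = (34 - 24)*(-10*4*(5 + 4)) = 10*(-10*4*9) = 10*(-360) = -3600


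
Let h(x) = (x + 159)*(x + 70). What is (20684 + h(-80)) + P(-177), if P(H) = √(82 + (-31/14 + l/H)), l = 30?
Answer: 19894 + 3*√6035582/826 ≈ 19903.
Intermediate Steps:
h(x) = (70 + x)*(159 + x) (h(x) = (159 + x)*(70 + x) = (70 + x)*(159 + x))
P(H) = √(1117/14 + 30/H) (P(H) = √(82 + (-31/14 + 30/H)) = √(1117/14 + 30/H))
(20684 + h(-80)) + P(-177) = (20684 + (11130 + (-80)² + 229*(-80))) + √(15638 + 5880/(-177))/14 = (20684 + (11130 + 6400 - 18320)) + √(15638 + 5880*(-1/177))/14 = (20684 - 790) + √(15638 - 1960/59)/14 = 19894 + √(920682/59)/14 = 19894 + (3*√6035582/59)/14 = 19894 + 3*√6035582/826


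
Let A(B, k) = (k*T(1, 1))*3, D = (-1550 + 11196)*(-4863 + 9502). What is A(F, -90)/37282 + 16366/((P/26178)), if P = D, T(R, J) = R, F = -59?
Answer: 570021913977/59581687711 ≈ 9.5671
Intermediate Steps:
D = 44747794 (D = 9646*4639 = 44747794)
A(B, k) = 3*k (A(B, k) = (k*1)*3 = k*3 = 3*k)
P = 44747794
A(F, -90)/37282 + 16366/((P/26178)) = (3*(-90))/37282 + 16366/((44747794/26178)) = -270*1/37282 + 16366/((44747794*(1/26178))) = -135/18641 + 16366/(22373897/13089) = -135/18641 + 16366*(13089/22373897) = -135/18641 + 30602082/3196271 = 570021913977/59581687711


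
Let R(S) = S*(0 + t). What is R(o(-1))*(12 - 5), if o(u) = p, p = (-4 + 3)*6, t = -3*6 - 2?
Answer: 840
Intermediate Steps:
t = -20 (t = -18 - 2 = -20)
p = -6 (p = -1*6 = -6)
o(u) = -6
R(S) = -20*S (R(S) = S*(0 - 20) = S*(-20) = -20*S)
R(o(-1))*(12 - 5) = (-20*(-6))*(12 - 5) = 120*7 = 840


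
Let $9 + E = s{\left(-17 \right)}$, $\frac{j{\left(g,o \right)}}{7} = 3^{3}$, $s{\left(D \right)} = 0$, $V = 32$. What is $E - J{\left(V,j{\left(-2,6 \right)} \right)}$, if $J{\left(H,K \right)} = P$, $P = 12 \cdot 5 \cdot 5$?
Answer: $-309$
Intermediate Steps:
$j{\left(g,o \right)} = 189$ ($j{\left(g,o \right)} = 7 \cdot 3^{3} = 7 \cdot 27 = 189$)
$P = 300$ ($P = 12 \cdot 25 = 300$)
$J{\left(H,K \right)} = 300$
$E = -9$ ($E = -9 + 0 = -9$)
$E - J{\left(V,j{\left(-2,6 \right)} \right)} = -9 - 300 = -309$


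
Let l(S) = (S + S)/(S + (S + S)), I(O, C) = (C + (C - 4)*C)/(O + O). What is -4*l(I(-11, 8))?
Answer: -8/3 ≈ -2.6667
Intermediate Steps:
I(O, C) = (C + C*(-4 + C))/(2*O) (I(O, C) = (C + (-4 + C)*C)/((2*O)) = (C + C*(-4 + C))*(1/(2*O)) = (C + C*(-4 + C))/(2*O))
l(S) = ⅔ (l(S) = (2*S)/(S + 2*S) = (2*S)/((3*S)) = (2*S)*(1/(3*S)) = ⅔)
-4*l(I(-11, 8)) = -4*⅔ = -8/3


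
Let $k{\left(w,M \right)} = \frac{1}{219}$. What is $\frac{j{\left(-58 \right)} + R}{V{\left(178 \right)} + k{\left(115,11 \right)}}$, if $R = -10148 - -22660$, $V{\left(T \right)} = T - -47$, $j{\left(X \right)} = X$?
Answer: $\frac{1363713}{24638} \approx 55.35$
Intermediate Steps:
$k{\left(w,M \right)} = \frac{1}{219}$
$V{\left(T \right)} = 47 + T$ ($V{\left(T \right)} = T + 47 = 47 + T$)
$R = 12512$ ($R = -10148 + 22660 = 12512$)
$\frac{j{\left(-58 \right)} + R}{V{\left(178 \right)} + k{\left(115,11 \right)}} = \frac{-58 + 12512}{\left(47 + 178\right) + \frac{1}{219}} = \frac{12454}{225 + \frac{1}{219}} = \frac{12454}{\frac{49276}{219}} = 12454 \cdot \frac{219}{49276} = \frac{1363713}{24638}$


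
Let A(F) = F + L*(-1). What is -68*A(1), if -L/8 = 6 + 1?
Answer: -3876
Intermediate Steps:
L = -56 (L = -8*(6 + 1) = -8*7 = -56)
A(F) = 56 + F (A(F) = F - 56*(-1) = F + 56 = 56 + F)
-68*A(1) = -68*(56 + 1) = -68*57 = -3876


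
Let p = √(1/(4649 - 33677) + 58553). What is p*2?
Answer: √12334552237131/7257 ≈ 483.95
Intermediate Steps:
p = √12334552237131/14514 (p = √(1/(-29028) + 58553) = √(-1/29028 + 58553) = √(1699676483/29028) = √12334552237131/14514 ≈ 241.98)
p*2 = (√12334552237131/14514)*2 = √12334552237131/7257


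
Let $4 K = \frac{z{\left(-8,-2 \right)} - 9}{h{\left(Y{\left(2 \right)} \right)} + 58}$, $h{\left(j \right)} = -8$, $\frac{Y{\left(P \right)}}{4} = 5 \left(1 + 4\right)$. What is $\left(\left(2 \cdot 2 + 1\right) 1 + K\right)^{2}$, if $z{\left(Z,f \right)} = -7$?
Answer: $\frac{15129}{625} \approx 24.206$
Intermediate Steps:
$Y{\left(P \right)} = 100$ ($Y{\left(P \right)} = 4 \cdot 5 \left(1 + 4\right) = 4 \cdot 5 \cdot 5 = 4 \cdot 25 = 100$)
$K = - \frac{2}{25}$ ($K = \frac{\left(-7 - 9\right) \frac{1}{-8 + 58}}{4} = \frac{\left(-16\right) \frac{1}{50}}{4} = \frac{1}{4} \left(- \frac{8}{25}\right) = - \frac{2}{25} \approx -0.08$)
$\left(\left(2 \cdot 2 + 1\right) 1 + K\right)^{2} = \left(\left(2 \cdot 2 + 1\right) 1 - \frac{2}{25}\right)^{2} = \left(\left(4 + 1\right) 1 - \frac{2}{25}\right)^{2} = \left(5 \cdot 1 - \frac{2}{25}\right)^{2} = \left(5 - \frac{2}{25}\right)^{2} = \left(\frac{123}{25}\right)^{2} = \frac{15129}{625}$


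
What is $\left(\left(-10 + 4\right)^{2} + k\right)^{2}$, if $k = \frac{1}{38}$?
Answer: $\frac{1874161}{1444} \approx 1297.9$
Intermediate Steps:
$k = \frac{1}{38} \approx 0.026316$
$\left(\left(-10 + 4\right)^{2} + k\right)^{2} = \left(\left(-10 + 4\right)^{2} + \frac{1}{38}\right)^{2} = \left(\left(-6\right)^{2} + \frac{1}{38}\right)^{2} = \left(36 + \frac{1}{38}\right)^{2} = \left(\frac{1369}{38}\right)^{2} = \frac{1874161}{1444}$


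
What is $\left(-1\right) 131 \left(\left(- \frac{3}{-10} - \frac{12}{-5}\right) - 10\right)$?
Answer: $\frac{9563}{10} \approx 956.3$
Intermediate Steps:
$\left(-1\right) 131 \left(\left(- \frac{3}{-10} - \frac{12}{-5}\right) - 10\right) = - 131 \left(\left(\left(-3\right) \left(- \frac{1}{10}\right) - - \frac{12}{5}\right) - 10\right) = - 131 \left(\left(\frac{3}{10} + \frac{12}{5}\right) - 10\right) = - 131 \left(\frac{27}{10} - 10\right) = \left(-131\right) \left(- \frac{73}{10}\right) = \frac{9563}{10}$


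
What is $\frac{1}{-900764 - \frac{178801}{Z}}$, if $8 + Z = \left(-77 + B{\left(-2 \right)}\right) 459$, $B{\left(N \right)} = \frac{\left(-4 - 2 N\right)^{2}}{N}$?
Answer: $- \frac{35351}{31842729363} \approx -1.1102 \cdot 10^{-6}$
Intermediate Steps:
$B{\left(N \right)} = \frac{\left(-4 - 2 N\right)^{2}}{N}$
$Z = -35351$ ($Z = -8 + \left(-77 + \frac{4 \left(2 - 2\right)^{2}}{-2}\right) 459 = -8 + \left(-77 + 4 \left(- \frac{1}{2}\right) 0^{2}\right) 459 = -8 + \left(-77 + 4 \left(- \frac{1}{2}\right) 0\right) 459 = -8 + \left(-77 + 0\right) 459 = -8 - 35343 = -35351$)
$\frac{1}{-900764 - \frac{178801}{Z}} = \frac{1}{-900764 - \frac{178801}{-35351}} = \frac{1}{-900764 - - \frac{178801}{35351}} = \frac{1}{-900764 + \frac{178801}{35351}} = \frac{1}{- \frac{31842729363}{35351}} = - \frac{35351}{31842729363}$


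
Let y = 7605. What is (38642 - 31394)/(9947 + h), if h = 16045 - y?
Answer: 2416/6129 ≈ 0.39419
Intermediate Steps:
h = 8440 (h = 16045 - 1*7605 = 16045 - 7605 = 8440)
(38642 - 31394)/(9947 + h) = (38642 - 31394)/(9947 + 8440) = 7248/18387 = 7248*(1/18387) = 2416/6129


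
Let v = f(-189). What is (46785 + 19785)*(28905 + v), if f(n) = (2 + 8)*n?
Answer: 1798388550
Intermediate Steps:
f(n) = 10*n
v = -1890 (v = 10*(-189) = -1890)
(46785 + 19785)*(28905 + v) = (46785 + 19785)*(28905 - 1890) = 66570*27015 = 1798388550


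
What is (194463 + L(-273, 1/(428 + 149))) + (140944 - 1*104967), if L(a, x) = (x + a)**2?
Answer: 101532709160/332929 ≈ 3.0497e+5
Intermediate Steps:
L(a, x) = (a + x)**2
(194463 + L(-273, 1/(428 + 149))) + (140944 - 1*104967) = (194463 + (-273 + 1/(428 + 149))**2) + (140944 - 1*104967) = (194463 + (-273 + 1/577)**2) + (140944 - 104967) = (194463 + (-273 + 1/577)**2) + 35977 = (194463 + (-157520/577)**2) + 35977 = (194463 + 24812550400/332929) + 35977 = 89554922527/332929 + 35977 = 101532709160/332929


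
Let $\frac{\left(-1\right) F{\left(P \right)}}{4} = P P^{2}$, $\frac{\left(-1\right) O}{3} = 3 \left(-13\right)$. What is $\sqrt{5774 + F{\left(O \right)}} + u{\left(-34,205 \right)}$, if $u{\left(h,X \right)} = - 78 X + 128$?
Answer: $-15862 + i \sqrt{6400678} \approx -15862.0 + 2530.0 i$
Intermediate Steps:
$O = 117$ ($O = - 3 \cdot 3 \left(-13\right) = \left(-3\right) \left(-39\right) = 117$)
$u{\left(h,X \right)} = 128 - 78 X$
$F{\left(P \right)} = - 4 P^{3}$ ($F{\left(P \right)} = - 4 P P^{2} = - 4 P^{3}$)
$\sqrt{5774 + F{\left(O \right)}} + u{\left(-34,205 \right)} = \sqrt{5774 - 4 \cdot 117^{3}} + \left(128 - 15990\right) = \sqrt{5774 - 6406452} + \left(128 - 15990\right) = \sqrt{5774 - 6406452} - 15862 = \sqrt{-6400678} - 15862 = i \sqrt{6400678} - 15862 = -15862 + i \sqrt{6400678}$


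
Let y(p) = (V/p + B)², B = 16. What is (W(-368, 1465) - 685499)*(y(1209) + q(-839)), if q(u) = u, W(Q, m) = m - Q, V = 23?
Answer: 581984130210220/1461681 ≈ 3.9816e+8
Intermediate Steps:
y(p) = (16 + 23/p)² (y(p) = (23/p + 16)² = (16 + 23/p)²)
(W(-368, 1465) - 685499)*(y(1209) + q(-839)) = ((1465 - 1*(-368)) - 685499)*((23 + 16*1209)²/1209² - 839) = ((1465 + 368) - 685499)*((23 + 19344)²/1461681 - 839) = (1833 - 685499)*((1/1461681)*19367² - 839) = -683666*((1/1461681)*375080689 - 839) = -683666*(375080689/1461681 - 839) = -683666*(-851269670/1461681) = 581984130210220/1461681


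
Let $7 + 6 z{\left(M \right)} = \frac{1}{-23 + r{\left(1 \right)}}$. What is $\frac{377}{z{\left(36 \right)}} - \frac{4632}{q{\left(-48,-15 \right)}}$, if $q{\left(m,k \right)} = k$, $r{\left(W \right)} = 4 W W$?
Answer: $- \frac{3997}{335} \approx -11.931$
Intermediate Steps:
$r{\left(W \right)} = 4 W^{2}$
$z{\left(M \right)} = - \frac{67}{57}$ ($z{\left(M \right)} = - \frac{7}{6} + \frac{1}{6 \left(-23 + 4 \cdot 1^{2}\right)} = - \frac{7}{6} + \frac{1}{6 \left(-23 + 4 \cdot 1\right)} = - \frac{7}{6} + \frac{1}{6 \left(-23 + 4\right)} = - \frac{7}{6} + \frac{1}{6 \left(-19\right)} = - \frac{7}{6} + \frac{1}{6} \left(- \frac{1}{19}\right) = - \frac{7}{6} - \frac{1}{114} = - \frac{67}{57}$)
$\frac{377}{z{\left(36 \right)}} - \frac{4632}{q{\left(-48,-15 \right)}} = \frac{377}{- \frac{67}{57}} - \frac{4632}{-15} = 377 \left(- \frac{57}{67}\right) - - \frac{1544}{5} = - \frac{21489}{67} + \frac{1544}{5} = - \frac{3997}{335}$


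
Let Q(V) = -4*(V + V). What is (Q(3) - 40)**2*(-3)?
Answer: -12288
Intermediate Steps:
Q(V) = -8*V
(Q(3) - 40)**2*(-3) = (-8*3 - 40)**2*(-3) = (-24 - 40)**2*(-3) = (-64)**2*(-3) = 4096*(-3) = -12288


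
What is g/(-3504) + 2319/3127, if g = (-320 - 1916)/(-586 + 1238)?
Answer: 1326249481/1785992304 ≈ 0.74258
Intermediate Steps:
g = -559/163 (g = -2236/652 = -2236*1/652 = -559/163 ≈ -3.4294)
g/(-3504) + 2319/3127 = -559/163/(-3504) + 2319/3127 = -559/163*(-1/3504) + 2319*(1/3127) = 559/571152 + 2319/3127 = 1326249481/1785992304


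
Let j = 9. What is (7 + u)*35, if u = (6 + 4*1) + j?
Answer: 910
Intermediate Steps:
u = 19 (u = (6 + 4*1) + 9 = (6 + 4) + 9 = 10 + 9 = 19)
(7 + u)*35 = (7 + 19)*35 = 26*35 = 910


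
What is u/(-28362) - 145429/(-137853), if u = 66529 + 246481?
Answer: -6504118372/651631131 ≈ -9.9813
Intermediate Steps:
u = 313010
u/(-28362) - 145429/(-137853) = 313010/(-28362) - 145429/(-137853) = 313010*(-1/28362) - 145429*(-1/137853) = -156505/14181 + 145429/137853 = -6504118372/651631131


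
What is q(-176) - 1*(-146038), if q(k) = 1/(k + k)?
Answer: 51405375/352 ≈ 1.4604e+5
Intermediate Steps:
q(k) = 1/(2*k)
q(-176) - 1*(-146038) = (½)/(-176) - 1*(-146038) = (½)*(-1/176) + 146038 = -1/352 + 146038 = 51405375/352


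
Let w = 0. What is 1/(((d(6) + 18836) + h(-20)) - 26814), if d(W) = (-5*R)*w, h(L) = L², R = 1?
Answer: -1/7578 ≈ -0.00013196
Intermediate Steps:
d(W) = 0 (d(W) = -5*1*0 = -5*0 = 0)
1/(((d(6) + 18836) + h(-20)) - 26814) = 1/(((0 + 18836) + (-20)²) - 26814) = 1/((18836 + 400) - 26814) = 1/(19236 - 26814) = 1/(-7578) = -1/7578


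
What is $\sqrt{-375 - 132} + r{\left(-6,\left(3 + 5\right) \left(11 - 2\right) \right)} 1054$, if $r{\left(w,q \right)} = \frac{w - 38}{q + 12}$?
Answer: $- \frac{11594}{21} + 13 i \sqrt{3} \approx -552.1 + 22.517 i$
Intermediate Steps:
$r{\left(w,q \right)} = \frac{-38 + w}{12 + q}$
$\sqrt{-375 - 132} + r{\left(-6,\left(3 + 5\right) \left(11 - 2\right) \right)} 1054 = \sqrt{-375 - 132} + \frac{-38 - 6}{12 + \left(3 + 5\right) \left(11 - 2\right)} 1054 = \sqrt{-507} + \frac{1}{12 + 8 \cdot 9} \left(-44\right) 1054 = 13 i \sqrt{3} + \frac{1}{12 + 72} \left(-44\right) 1054 = 13 i \sqrt{3} + \frac{1}{84} \left(-44\right) 1054 = 13 i \sqrt{3} - \frac{11594}{21} = - \frac{11594}{21} + 13 i \sqrt{3}$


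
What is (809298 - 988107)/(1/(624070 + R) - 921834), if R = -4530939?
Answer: 698583339021/3601484677747 ≈ 0.19397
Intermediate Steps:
(809298 - 988107)/(1/(624070 + R) - 921834) = (809298 - 988107)/(1/(624070 - 4530939) - 921834) = -178809/(1/(-3906869) - 921834) = -178809/(-1/3906869 - 921834) = -178809/(-3601484677747/3906869) = -178809*(-3906869/3601484677747) = 698583339021/3601484677747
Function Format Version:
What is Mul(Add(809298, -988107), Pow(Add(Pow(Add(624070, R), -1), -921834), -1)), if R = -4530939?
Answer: Rational(698583339021, 3601484677747) ≈ 0.19397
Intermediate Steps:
Mul(Add(809298, -988107), Pow(Add(Pow(Add(624070, R), -1), -921834), -1)) = Mul(Add(809298, -988107), Pow(Add(Pow(Add(624070, -4530939), -1), -921834), -1)) = Mul(-178809, Pow(Add(Pow(-3906869, -1), -921834), -1)) = Mul(-178809, Pow(Add(Rational(-1, 3906869), -921834), -1)) = Mul(-178809, Pow(Rational(-3601484677747, 3906869), -1)) = Mul(-178809, Rational(-3906869, 3601484677747)) = Rational(698583339021, 3601484677747)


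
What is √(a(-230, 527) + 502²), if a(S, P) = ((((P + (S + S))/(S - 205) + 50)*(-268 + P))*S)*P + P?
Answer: I*√11842318624299/87 ≈ 39555.0*I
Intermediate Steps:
a(S, P) = P + P*S*(-268 + P)*(50 + (P + 2*S)/(-205 + S)) (a(S, P) = ((((P + 2*S)/(-205 + S) + 50)*(-268 + P))*S)*P + P = (((50 + (P + 2*S)/(-205 + S))*(-268 + P))*S)*P + P = (((-268 + P)*(50 + (P + 2*S)/(-205 + S)))*S)*P + P = (S*(-268 + P)*(50 + (P + 2*S)/(-205 + S)))*P + P = P*S*(-268 + P)*(50 + (P + 2*S)/(-205 + S)) + P = P + P*S*(-268 + P)*(50 + (P + 2*S)/(-205 + S)))
√(a(-230, 527) + 502²) = √(527*(-205 - 13936*(-230)² + 2747001*(-230) - 230*527² - 10518*527*(-230) + 52*527*(-230)²)/(-205 - 230) + 502²) = √(527*(-205 - 13936*52900 - 631810230 - 230*277729 + 1274886780 + 52*527*52900)/(-435) + 252004) = √(527*(-1/435)*(-205 - 737214400 - 631810230 - 63877670 + 1274886780 + 1449671600) + 252004) = √(527*(-1/435)*1291655875 + 252004) = √(-136140529225/87 + 252004) = √(-136118604877/87) = I*√11842318624299/87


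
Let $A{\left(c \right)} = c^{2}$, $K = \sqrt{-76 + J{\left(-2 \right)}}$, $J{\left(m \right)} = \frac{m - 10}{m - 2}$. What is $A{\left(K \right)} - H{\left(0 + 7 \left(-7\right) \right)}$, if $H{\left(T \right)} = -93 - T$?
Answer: $-29$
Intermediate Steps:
$J{\left(m \right)} = \frac{-10 + m}{-2 + m}$
$K = i \sqrt{73}$ ($K = \sqrt{-76 + \frac{-10 - 2}{-2 - 2}} = \sqrt{-76 + \frac{1}{-4} \left(-12\right)} = \sqrt{-76 - -3} = \sqrt{-76 + 3} = \sqrt{-73} = i \sqrt{73} \approx 8.544 i$)
$A{\left(K \right)} - H{\left(0 + 7 \left(-7\right) \right)} = \left(i \sqrt{73}\right)^{2} - \left(-93 - \left(0 + 7 \left(-7\right)\right)\right) = -73 - \left(-93 - \left(0 - 49\right)\right) = -73 - \left(-93 - -49\right) = -73 - \left(-93 + 49\right) = -73 - -44 = -73 + 44 = -29$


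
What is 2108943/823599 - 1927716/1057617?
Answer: 23806999961/32261196429 ≈ 0.73795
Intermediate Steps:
2108943/823599 - 1927716/1057617 = 2108943*(1/823599) - 1927716*1/1057617 = 234327/91511 - 642572/352539 = 23806999961/32261196429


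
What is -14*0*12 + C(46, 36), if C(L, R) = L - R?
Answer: 10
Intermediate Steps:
-14*0*12 + C(46, 36) = -14*0*12 + (46 - 1*36) = 0*12 + (46 - 36) = 0 + 10 = 10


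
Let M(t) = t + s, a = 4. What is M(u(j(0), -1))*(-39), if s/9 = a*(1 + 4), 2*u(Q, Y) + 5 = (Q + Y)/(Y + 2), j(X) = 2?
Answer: -6942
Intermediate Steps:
u(Q, Y) = -5/2 + (Q + Y)/(2*(2 + Y)) (u(Q, Y) = -5/2 + ((Q + Y)/(Y + 2))/2 = -5/2 + ((Q + Y)/(2 + Y))/2 = -5/2 + (Q + Y)/(2*(2 + Y)))
s = 180 (s = 9*(4*(1 + 4)) = 9*(4*5) = 9*20 = 180)
M(t) = 180 + t (M(t) = t + 180 = 180 + t)
M(u(j(0), -1))*(-39) = (180 + (-10 + 2 - 4*(-1))/(2*(2 - 1)))*(-39) = (180 + (½)*(-10 + 2 + 4)/1)*(-39) = (180 + (½)*1*(-4))*(-39) = (180 - 2)*(-39) = 178*(-39) = -6942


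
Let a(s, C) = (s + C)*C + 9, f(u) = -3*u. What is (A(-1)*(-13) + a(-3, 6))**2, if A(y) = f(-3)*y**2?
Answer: 8100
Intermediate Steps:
A(y) = 9*y**2 (A(y) = (-3*(-3))*y**2 = 9*y**2)
a(s, C) = 9 + C*(C + s) (a(s, C) = (C + s)*C + 9 = C*(C + s) + 9 = 9 + C*(C + s))
(A(-1)*(-13) + a(-3, 6))**2 = ((9*(-1)**2)*(-13) + (9 + 6**2 + 6*(-3)))**2 = ((9*1)*(-13) + (9 + 36 - 18))**2 = (9*(-13) + 27)**2 = (-117 + 27)**2 = (-90)**2 = 8100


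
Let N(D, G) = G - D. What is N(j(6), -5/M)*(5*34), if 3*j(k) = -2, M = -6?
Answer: 255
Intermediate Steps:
j(k) = -⅔ (j(k) = (⅓)*(-2) = -⅔)
N(j(6), -5/M)*(5*34) = (-5/(-6) - 1*(-⅔))*(5*34) = (-5*(-⅙) + ⅔)*170 = (⅚ + ⅔)*170 = (3/2)*170 = 255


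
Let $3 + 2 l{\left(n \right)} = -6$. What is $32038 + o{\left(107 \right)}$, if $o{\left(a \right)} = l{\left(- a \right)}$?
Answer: $\frac{64067}{2} \approx 32034.0$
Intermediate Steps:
$l{\left(n \right)} = - \frac{9}{2}$ ($l{\left(n \right)} = - \frac{3}{2} + \frac{1}{2} \left(-6\right) = - \frac{3}{2} - 3 = - \frac{9}{2}$)
$o{\left(a \right)} = - \frac{9}{2}$
$32038 + o{\left(107 \right)} = 32038 - \frac{9}{2} = \frac{64067}{2}$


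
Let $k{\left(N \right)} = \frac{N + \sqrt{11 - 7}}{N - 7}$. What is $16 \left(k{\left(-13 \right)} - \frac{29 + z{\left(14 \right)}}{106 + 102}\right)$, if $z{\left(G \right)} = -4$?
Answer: $\frac{447}{65} \approx 6.8769$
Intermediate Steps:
$k{\left(N \right)} = \frac{2 + N}{-7 + N}$ ($k{\left(N \right)} = \frac{N + \sqrt{4}}{-7 + N} = \frac{N + 2}{-7 + N} = \frac{2 + N}{-7 + N}$)
$16 \left(k{\left(-13 \right)} - \frac{29 + z{\left(14 \right)}}{106 + 102}\right) = 16 \left(\frac{2 - 13}{-7 - 13} - \frac{29 - 4}{106 + 102}\right) = 16 \left(\frac{1}{-20} \left(-11\right) - \frac{25}{208}\right) = 16 \left(\left(- \frac{1}{20}\right) \left(-11\right) - 25 \cdot \frac{1}{208}\right) = 16 \left(\frac{11}{20} - \frac{25}{208}\right) = 16 \cdot \frac{447}{1040} = \frac{447}{65}$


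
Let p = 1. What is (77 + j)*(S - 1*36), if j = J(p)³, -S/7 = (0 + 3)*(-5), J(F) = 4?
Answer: 9729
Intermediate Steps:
S = 105 (S = -7*(0 + 3)*(-5) = -21*(-5) = -7*(-15) = 105)
j = 64 (j = 4³ = 64)
(77 + j)*(S - 1*36) = (77 + 64)*(105 - 1*36) = 141*(105 - 36) = 141*69 = 9729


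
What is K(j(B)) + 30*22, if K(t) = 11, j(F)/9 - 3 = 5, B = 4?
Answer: 671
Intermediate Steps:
j(F) = 72 (j(F) = 27 + 9*5 = 27 + 45 = 72)
K(j(B)) + 30*22 = 11 + 30*22 = 11 + 660 = 671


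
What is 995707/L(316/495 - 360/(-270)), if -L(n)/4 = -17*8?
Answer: 58571/32 ≈ 1830.3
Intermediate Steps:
L(n) = 544 (L(n) = -(-68)*8 = -4*(-136) = 544)
995707/L(316/495 - 360/(-270)) = 995707/544 = 995707*(1/544) = 58571/32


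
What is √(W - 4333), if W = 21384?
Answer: 17*√59 ≈ 130.58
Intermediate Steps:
√(W - 4333) = √(21384 - 4333) = √17051 = 17*√59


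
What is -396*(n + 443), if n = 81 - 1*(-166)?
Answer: -273240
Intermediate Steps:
n = 247 (n = 81 + 166 = 247)
-396*(n + 443) = -396*(247 + 443) = -396*690 = -273240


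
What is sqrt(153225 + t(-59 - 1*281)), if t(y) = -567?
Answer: 3*sqrt(16962) ≈ 390.71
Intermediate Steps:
sqrt(153225 + t(-59 - 1*281)) = sqrt(153225 - 567) = sqrt(152658) = 3*sqrt(16962)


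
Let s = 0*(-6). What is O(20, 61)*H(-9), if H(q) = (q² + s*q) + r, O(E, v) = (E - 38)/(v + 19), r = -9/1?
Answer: -81/5 ≈ -16.200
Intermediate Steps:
r = -9 (r = -9*1 = -9)
s = 0
O(E, v) = (-38 + E)/(19 + v)
H(q) = -9 + q² (H(q) = (q² + 0*q) - 9 = (q² + 0) - 9 = q² - 9 = -9 + q²)
O(20, 61)*H(-9) = ((-38 + 20)/(19 + 61))*(-9 + (-9)²) = (-18/80)*(-9 + 81) = ((1/80)*(-18))*72 = -9/40*72 = -81/5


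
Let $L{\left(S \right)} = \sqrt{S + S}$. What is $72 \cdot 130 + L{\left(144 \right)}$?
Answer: $9360 + 12 \sqrt{2} \approx 9377.0$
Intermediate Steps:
$L{\left(S \right)} = \sqrt{2} \sqrt{S}$ ($L{\left(S \right)} = \sqrt{2 S} = \sqrt{2} \sqrt{S}$)
$72 \cdot 130 + L{\left(144 \right)} = 72 \cdot 130 + \sqrt{2} \sqrt{144} = 9360 + \sqrt{2} \cdot 12 = 9360 + 12 \sqrt{2}$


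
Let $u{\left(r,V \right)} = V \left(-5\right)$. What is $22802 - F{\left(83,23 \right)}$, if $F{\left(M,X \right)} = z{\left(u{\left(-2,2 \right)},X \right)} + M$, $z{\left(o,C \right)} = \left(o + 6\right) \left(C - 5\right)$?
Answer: $22791$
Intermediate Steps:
$u{\left(r,V \right)} = - 5 V$
$z{\left(o,C \right)} = \left(-5 + C\right) \left(6 + o\right)$ ($z{\left(o,C \right)} = \left(6 + o\right) \left(-5 + C\right) = \left(-5 + C\right) \left(6 + o\right)$)
$F{\left(M,X \right)} = 20 + M - 4 X$ ($F{\left(M,X \right)} = \left(-30 - 5 \left(\left(-5\right) 2\right) + 6 X + X \left(\left(-5\right) 2\right)\right) + M = \left(-30 - -50 + 6 X + X \left(-10\right)\right) + M = \left(-30 + 50 + 6 X - 10 X\right) + M = \left(20 - 4 X\right) + M = 20 + M - 4 X$)
$22802 - F{\left(83,23 \right)} = 22802 - \left(20 + 83 - 92\right) = 22802 - 11 = 22791$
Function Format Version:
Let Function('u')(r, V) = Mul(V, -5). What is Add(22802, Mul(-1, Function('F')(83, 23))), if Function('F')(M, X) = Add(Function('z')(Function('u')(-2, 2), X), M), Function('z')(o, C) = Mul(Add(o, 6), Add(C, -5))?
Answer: 22791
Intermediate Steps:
Function('u')(r, V) = Mul(-5, V)
Function('z')(o, C) = Mul(Add(-5, C), Add(6, o)) (Function('z')(o, C) = Mul(Add(6, o), Add(-5, C)) = Mul(Add(-5, C), Add(6, o)))
Function('F')(M, X) = Add(20, M, Mul(-4, X)) (Function('F')(M, X) = Add(Add(-30, Mul(-5, Mul(-5, 2)), Mul(6, X), Mul(X, Mul(-5, 2))), M) = Add(Add(-30, Mul(-5, -10), Mul(6, X), Mul(X, -10)), M) = Add(Add(-30, 50, Mul(6, X), Mul(-10, X)), M) = Add(Add(20, Mul(-4, X)), M) = Add(20, M, Mul(-4, X)))
Add(22802, Mul(-1, Function('F')(83, 23))) = Add(22802, Mul(-1, Add(20, 83, Mul(-4, 23)))) = Add(22802, Mul(-1, Add(20, 83, -92))) = Add(22802, Mul(-1, 11)) = Add(22802, -11) = 22791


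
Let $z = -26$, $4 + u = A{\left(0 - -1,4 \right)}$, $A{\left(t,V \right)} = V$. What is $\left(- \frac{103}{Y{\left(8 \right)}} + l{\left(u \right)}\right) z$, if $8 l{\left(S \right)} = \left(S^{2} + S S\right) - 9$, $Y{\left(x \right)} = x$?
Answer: $364$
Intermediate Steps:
$u = 0$ ($u = -4 + 4 = 0$)
$l{\left(S \right)} = - \frac{9}{8} + \frac{S^{2}}{4}$ ($l{\left(S \right)} = \frac{\left(S^{2} + S S\right) - 9}{8} = \frac{\left(S^{2} + S^{2}\right) - 9}{8} = \frac{2 S^{2} - 9}{8} = \frac{-9 + 2 S^{2}}{8} = - \frac{9}{8} + \frac{S^{2}}{4}$)
$\left(- \frac{103}{Y{\left(8 \right)}} + l{\left(u \right)}\right) z = \left(- \frac{103}{8} - \left(\frac{9}{8} - \frac{0^{2}}{4}\right)\right) \left(-26\right) = \left(\left(-103\right) \frac{1}{8} + \left(- \frac{9}{8} + \frac{1}{4} \cdot 0\right)\right) \left(-26\right) = \left(- \frac{103}{8} + \left(- \frac{9}{8} + 0\right)\right) \left(-26\right) = \left(- \frac{103}{8} - \frac{9}{8}\right) \left(-26\right) = \left(-14\right) \left(-26\right) = 364$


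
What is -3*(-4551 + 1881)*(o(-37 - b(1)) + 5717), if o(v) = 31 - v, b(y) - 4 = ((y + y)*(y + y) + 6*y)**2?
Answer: 47170890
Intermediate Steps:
b(y) = 4 + (4*y**2 + 6*y)**2 (b(y) = 4 + ((y + y)*(y + y) + 6*y)**2 = 4 + ((2*y)*(2*y) + 6*y)**2 = 4 + (4*y**2 + 6*y)**2)
-3*(-4551 + 1881)*(o(-37 - b(1)) + 5717) = -3*(-4551 + 1881)*((31 - (-37 - (4 + 4*1**2*(3 + 2*1)**2))) + 5717) = -(-8010)*((31 - (-37 - (4 + 4*1*(3 + 2)**2))) + 5717) = -(-8010)*((31 - (-37 - (4 + 4*1*5**2))) + 5717) = -(-8010)*((31 - (-37 - (4 + 4*1*25))) + 5717) = -(-8010)*((31 - (-37 - (4 + 100))) + 5717) = -(-8010)*((31 - (-37 - 1*104)) + 5717) = -(-8010)*((31 - (-37 - 104)) + 5717) = -(-8010)*((31 - 1*(-141)) + 5717) = -(-8010)*((31 + 141) + 5717) = -(-8010)*(172 + 5717) = -(-8010)*5889 = -3*(-15723630) = 47170890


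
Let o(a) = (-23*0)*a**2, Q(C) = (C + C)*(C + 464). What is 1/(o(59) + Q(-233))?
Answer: -1/107646 ≈ -9.2897e-6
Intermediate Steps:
Q(C) = 2*C*(464 + C) (Q(C) = (2*C)*(464 + C) = 2*C*(464 + C))
o(a) = 0 (o(a) = 0*a**2 = 0)
1/(o(59) + Q(-233)) = 1/(0 + 2*(-233)*(464 - 233)) = 1/(0 + 2*(-233)*231) = 1/(0 - 107646) = 1/(-107646) = -1/107646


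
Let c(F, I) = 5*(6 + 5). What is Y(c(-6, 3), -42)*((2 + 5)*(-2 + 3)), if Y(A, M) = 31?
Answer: 217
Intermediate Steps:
c(F, I) = 55 (c(F, I) = 5*11 = 55)
Y(c(-6, 3), -42)*((2 + 5)*(-2 + 3)) = 31*((2 + 5)*(-2 + 3)) = 31*(7*1) = 31*7 = 217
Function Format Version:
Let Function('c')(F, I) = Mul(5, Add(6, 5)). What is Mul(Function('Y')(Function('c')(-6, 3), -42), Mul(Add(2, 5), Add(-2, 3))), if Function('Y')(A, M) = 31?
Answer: 217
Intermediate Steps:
Function('c')(F, I) = 55 (Function('c')(F, I) = Mul(5, 11) = 55)
Mul(Function('Y')(Function('c')(-6, 3), -42), Mul(Add(2, 5), Add(-2, 3))) = Mul(31, Mul(Add(2, 5), Add(-2, 3))) = Mul(31, Mul(7, 1)) = Mul(31, 7) = 217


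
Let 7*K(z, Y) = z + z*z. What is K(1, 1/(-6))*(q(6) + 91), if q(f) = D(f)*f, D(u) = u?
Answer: 254/7 ≈ 36.286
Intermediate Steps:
q(f) = f**2 (q(f) = f*f = f**2)
K(z, Y) = z/7 + z**2/7 (K(z, Y) = (z + z*z)/7 = (z + z**2)/7 = z/7 + z**2/7)
K(1, 1/(-6))*(q(6) + 91) = ((1/7)*1*(1 + 1))*(6**2 + 91) = ((1/7)*1*2)*(36 + 91) = (2/7)*127 = 254/7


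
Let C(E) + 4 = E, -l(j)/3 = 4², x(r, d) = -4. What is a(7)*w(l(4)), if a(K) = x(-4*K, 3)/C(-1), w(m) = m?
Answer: -192/5 ≈ -38.400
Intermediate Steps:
l(j) = -48 (l(j) = -3*4² = -3*16 = -48)
C(E) = -4 + E
a(K) = ⅘ (a(K) = -4/(-4 - 1) = -4/(-5) = -4*(-⅕) = ⅘)
a(7)*w(l(4)) = (⅘)*(-48) = -192/5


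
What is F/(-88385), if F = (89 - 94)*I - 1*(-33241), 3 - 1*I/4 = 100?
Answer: -35181/88385 ≈ -0.39804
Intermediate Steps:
I = -388 (I = 12 - 4*100 = 12 - 400 = -388)
F = 35181 (F = (89 - 94)*(-388) - 1*(-33241) = -5*(-388) + 33241 = 1940 + 33241 = 35181)
F/(-88385) = 35181/(-88385) = 35181*(-1/88385) = -35181/88385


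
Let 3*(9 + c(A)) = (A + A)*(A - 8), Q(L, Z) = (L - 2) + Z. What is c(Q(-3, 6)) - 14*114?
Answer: -4829/3 ≈ -1609.7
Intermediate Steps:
Q(L, Z) = -2 + L + Z (Q(L, Z) = (-2 + L) + Z = -2 + L + Z)
c(A) = -9 + 2*A*(-8 + A)/3 (c(A) = -9 + ((A + A)*(A - 8))/3 = -9 + ((2*A)*(-8 + A))/3 = -9 + (2*A*(-8 + A))/3 = -9 + 2*A*(-8 + A)/3)
c(Q(-3, 6)) - 14*114 = (-9 - 16*(-2 - 3 + 6)/3 + 2*(-2 - 3 + 6)²/3) - 14*114 = (-9 - 16/3*1 + (⅔)*1²) - 1596 = (-9 - 16/3 + (⅔)*1) - 1596 = (-9 - 16/3 + ⅔) - 1596 = -41/3 - 1596 = -4829/3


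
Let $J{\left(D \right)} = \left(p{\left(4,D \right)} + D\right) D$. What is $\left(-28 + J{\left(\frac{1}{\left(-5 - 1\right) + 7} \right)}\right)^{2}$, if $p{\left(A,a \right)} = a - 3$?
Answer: $841$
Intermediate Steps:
$p{\left(A,a \right)} = -3 + a$
$J{\left(D \right)} = D \left(-3 + 2 D\right)$ ($J{\left(D \right)} = \left(\left(-3 + D\right) + D\right) D = \left(-3 + 2 D\right) D = D \left(-3 + 2 D\right)$)
$\left(-28 + J{\left(\frac{1}{\left(-5 - 1\right) + 7} \right)}\right)^{2} = \left(-28 + \frac{-3 + \frac{2}{\left(-5 - 1\right) + 7}}{\left(-5 - 1\right) + 7}\right)^{2} = \left(-28 + \frac{-3 + \frac{2}{-6 + 7}}{-6 + 7}\right)^{2} = \left(-28 + \frac{-3 + \frac{2}{1}}{1}\right)^{2} = \left(-28 + 1 \left(-3 + 2 \cdot 1\right)\right)^{2} = \left(-28 + 1 \left(-3 + 2\right)\right)^{2} = \left(-28 + 1 \left(-1\right)\right)^{2} = \left(-28 - 1\right)^{2} = \left(-29\right)^{2} = 841$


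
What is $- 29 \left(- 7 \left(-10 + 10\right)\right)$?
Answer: $0$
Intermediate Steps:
$- 29 \left(- 7 \left(-10 + 10\right)\right) = - 29 \left(\left(-7\right) 0\right) = - 29 \cdot 0 = \left(-1\right) 0 = 0$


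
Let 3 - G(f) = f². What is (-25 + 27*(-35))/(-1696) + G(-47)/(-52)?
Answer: 473977/11024 ≈ 42.995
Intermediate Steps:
G(f) = 3 - f²
(-25 + 27*(-35))/(-1696) + G(-47)/(-52) = (-25 + 27*(-35))/(-1696) + (3 - 1*(-47)²)/(-52) = (-25 - 945)*(-1/1696) + (3 - 1*2209)*(-1/52) = -970*(-1/1696) + (3 - 2209)*(-1/52) = 485/848 - 2206*(-1/52) = 485/848 + 1103/26 = 473977/11024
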